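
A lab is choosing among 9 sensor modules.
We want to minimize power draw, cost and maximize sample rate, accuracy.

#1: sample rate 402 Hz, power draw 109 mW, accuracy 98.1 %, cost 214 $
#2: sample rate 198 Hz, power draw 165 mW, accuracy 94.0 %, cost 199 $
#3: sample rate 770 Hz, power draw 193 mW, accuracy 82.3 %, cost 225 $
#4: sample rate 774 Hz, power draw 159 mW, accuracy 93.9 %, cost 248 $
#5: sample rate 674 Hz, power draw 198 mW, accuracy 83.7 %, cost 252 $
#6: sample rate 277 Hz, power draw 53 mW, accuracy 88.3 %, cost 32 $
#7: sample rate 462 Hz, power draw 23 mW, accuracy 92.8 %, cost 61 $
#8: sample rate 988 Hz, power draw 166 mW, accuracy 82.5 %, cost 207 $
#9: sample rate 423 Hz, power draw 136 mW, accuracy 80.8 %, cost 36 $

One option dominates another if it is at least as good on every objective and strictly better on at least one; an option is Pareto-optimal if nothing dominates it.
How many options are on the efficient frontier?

#1: not dominated (best accuracy).
#2: not dominated.
#3: dominated by #8 (sample rate 988≥770, power draw 166≤193, accuracy 82.5≥82.3, cost 207≤225).
#4: not dominated.
#5: dominated by #4 (sample rate 774≥674, power draw 159≤198, accuracy 93.9≥83.7, cost 248≤252).
#6: not dominated (best cost).
#7: not dominated (best power draw).
#8: not dominated (best sample rate).
#9: not dominated.
Pareto-optimal: #1, #2, #4, #6, #7, #8, #9 → 7.

7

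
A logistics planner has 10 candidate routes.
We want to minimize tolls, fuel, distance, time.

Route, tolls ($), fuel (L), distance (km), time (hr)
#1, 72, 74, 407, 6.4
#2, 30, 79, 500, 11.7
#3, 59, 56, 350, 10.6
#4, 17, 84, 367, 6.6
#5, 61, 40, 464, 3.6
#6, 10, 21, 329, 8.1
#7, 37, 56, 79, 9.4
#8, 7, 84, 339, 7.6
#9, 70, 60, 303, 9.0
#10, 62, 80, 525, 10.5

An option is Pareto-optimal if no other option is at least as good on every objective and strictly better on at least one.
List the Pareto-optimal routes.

#1: not dominated.
#2: dominated by #6 (tolls 10≤30, fuel 21≤79, distance 329≤500, time 8.1≤11.7).
#3: dominated by #6 (tolls 10≤59, fuel 21≤56, distance 329≤350, time 8.1≤10.6).
#4: not dominated.
#5: not dominated (best time).
#6: not dominated (best fuel).
#7: not dominated (best distance).
#8: not dominated (best tolls).
#9: not dominated.
#10: dominated by #5 (tolls 61≤62, fuel 40≤80, distance 464≤525, time 3.6≤10.5).

#1, #4, #5, #6, #7, #8, #9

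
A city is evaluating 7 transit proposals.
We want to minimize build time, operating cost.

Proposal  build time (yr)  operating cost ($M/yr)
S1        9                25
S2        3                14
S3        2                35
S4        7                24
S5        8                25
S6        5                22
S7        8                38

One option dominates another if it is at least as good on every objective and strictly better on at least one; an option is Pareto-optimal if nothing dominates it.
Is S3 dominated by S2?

S2 vs S3: S2 is worse on build time (3 vs 2), so it does not dominate S3.

No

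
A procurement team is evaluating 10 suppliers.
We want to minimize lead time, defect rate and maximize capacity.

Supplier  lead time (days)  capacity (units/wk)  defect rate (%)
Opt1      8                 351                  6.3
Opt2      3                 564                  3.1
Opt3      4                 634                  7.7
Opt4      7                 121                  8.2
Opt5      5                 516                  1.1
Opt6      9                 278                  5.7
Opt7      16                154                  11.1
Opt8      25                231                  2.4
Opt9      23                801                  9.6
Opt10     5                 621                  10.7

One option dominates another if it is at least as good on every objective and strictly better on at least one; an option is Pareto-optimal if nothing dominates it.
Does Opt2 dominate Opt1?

Yes

Opt2 vs Opt1: lead time 3≤8, capacity 564≥351, defect rate 3.1≤6.3 — Opt2 is at least as good on every objective with at least one strict improvement.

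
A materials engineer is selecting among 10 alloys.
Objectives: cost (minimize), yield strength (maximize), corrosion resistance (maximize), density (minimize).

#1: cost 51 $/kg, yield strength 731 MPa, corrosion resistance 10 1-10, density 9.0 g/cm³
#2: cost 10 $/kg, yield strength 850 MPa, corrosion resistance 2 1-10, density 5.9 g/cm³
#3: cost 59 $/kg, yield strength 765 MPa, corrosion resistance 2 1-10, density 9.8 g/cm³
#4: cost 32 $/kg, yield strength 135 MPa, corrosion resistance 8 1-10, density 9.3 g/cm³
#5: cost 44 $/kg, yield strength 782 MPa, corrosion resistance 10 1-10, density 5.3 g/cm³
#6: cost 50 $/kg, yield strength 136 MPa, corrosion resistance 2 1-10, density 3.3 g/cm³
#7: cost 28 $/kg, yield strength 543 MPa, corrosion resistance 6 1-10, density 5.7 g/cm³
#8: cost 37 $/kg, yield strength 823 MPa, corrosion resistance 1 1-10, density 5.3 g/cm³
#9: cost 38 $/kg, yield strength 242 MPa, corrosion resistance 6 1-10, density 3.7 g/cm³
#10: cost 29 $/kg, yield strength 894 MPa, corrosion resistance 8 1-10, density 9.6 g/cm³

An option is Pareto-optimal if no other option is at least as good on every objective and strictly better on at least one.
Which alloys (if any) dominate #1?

#5: cost 44≤51, yield strength 782≥731, corrosion resistance 10≥10, density 5.3≤9.0 — dominates #1.
Others (#2, #3, #4, #6, #7, #8, #9, #10) are each worse than #1 on at least one objective.

#5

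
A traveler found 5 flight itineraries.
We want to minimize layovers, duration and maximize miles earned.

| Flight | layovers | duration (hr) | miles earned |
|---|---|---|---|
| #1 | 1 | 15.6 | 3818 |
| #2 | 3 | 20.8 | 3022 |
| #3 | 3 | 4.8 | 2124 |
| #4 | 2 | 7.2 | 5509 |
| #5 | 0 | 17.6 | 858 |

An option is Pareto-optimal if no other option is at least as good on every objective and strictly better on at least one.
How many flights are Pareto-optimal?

#1: not dominated.
#2: dominated by #1 (layovers 1≤3, duration 15.6≤20.8, miles earned 3818≥3022).
#3: not dominated (best duration).
#4: not dominated (best miles earned).
#5: not dominated (best layovers).
Pareto-optimal: #1, #3, #4, #5 → 4.

4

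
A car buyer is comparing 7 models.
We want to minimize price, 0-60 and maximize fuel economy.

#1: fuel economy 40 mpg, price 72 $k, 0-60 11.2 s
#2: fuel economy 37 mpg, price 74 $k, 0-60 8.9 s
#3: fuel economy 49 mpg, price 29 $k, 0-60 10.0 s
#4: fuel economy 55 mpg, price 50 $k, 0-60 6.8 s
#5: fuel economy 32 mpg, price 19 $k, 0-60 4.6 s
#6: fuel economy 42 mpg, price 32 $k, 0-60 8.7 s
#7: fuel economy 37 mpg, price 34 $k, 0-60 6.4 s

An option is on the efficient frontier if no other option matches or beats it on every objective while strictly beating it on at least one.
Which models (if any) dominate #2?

#4: fuel economy 55≥37, price 50≤74, 0-60 6.8≤8.9 — dominates #2.
#6: fuel economy 42≥37, price 32≤74, 0-60 8.7≤8.9 — dominates #2.
#7: fuel economy 37≥37, price 34≤74, 0-60 6.4≤8.9 — dominates #2.
Others (#1, #3, #5) are each worse than #2 on at least one objective.

#4, #6, #7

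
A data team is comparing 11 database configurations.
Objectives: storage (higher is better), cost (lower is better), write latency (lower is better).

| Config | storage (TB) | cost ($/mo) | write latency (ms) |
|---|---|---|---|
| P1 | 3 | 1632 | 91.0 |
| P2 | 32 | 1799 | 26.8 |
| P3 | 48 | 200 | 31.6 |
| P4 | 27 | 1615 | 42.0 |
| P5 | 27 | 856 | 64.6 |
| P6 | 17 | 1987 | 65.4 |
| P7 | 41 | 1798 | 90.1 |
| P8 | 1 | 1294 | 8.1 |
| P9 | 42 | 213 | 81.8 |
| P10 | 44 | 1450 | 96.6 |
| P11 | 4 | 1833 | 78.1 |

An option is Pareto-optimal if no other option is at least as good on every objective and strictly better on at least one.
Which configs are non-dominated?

P2, P3, P8

P1: dominated by P3 (storage 48≥3, cost 200≤1632, write latency 31.6≤91.0).
P2: not dominated.
P3: not dominated (best storage).
P4: dominated by P3 (storage 48≥27, cost 200≤1615, write latency 31.6≤42.0).
P5: dominated by P3 (storage 48≥27, cost 200≤856, write latency 31.6≤64.6).
P6: dominated by P2 (storage 32≥17, cost 1799≤1987, write latency 26.8≤65.4).
P7: dominated by P3 (storage 48≥41, cost 200≤1798, write latency 31.6≤90.1).
P8: not dominated (best write latency).
P9: dominated by P3 (storage 48≥42, cost 200≤213, write latency 31.6≤81.8).
P10: dominated by P3 (storage 48≥44, cost 200≤1450, write latency 31.6≤96.6).
P11: dominated by P2 (storage 32≥4, cost 1799≤1833, write latency 26.8≤78.1).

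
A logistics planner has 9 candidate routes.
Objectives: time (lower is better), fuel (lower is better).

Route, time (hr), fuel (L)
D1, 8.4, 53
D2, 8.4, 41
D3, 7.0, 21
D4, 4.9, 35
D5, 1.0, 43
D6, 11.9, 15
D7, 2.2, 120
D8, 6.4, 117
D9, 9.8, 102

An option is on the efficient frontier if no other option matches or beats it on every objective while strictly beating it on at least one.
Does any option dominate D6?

D1: worse on fuel (53 vs 15).
D2: worse on fuel (41 vs 15).
D3: worse on fuel (21 vs 15).
D4: worse on fuel (35 vs 15).
D5: worse on fuel (43 vs 15).
D7: worse on fuel (120 vs 15).
D8: worse on fuel (117 vs 15).
D9: worse on fuel (102 vs 15).
No option is at least as good as D6 on every objective and strictly better on one.

No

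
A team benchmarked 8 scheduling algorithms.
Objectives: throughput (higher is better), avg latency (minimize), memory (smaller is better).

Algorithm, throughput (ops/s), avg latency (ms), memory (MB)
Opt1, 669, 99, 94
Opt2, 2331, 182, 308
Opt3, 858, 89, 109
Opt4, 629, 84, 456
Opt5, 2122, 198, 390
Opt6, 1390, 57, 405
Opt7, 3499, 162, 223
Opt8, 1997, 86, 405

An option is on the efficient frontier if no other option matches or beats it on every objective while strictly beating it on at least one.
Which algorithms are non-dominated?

Opt1, Opt3, Opt6, Opt7, Opt8

Opt1: not dominated (best memory).
Opt2: dominated by Opt7 (throughput 3499≥2331, avg latency 162≤182, memory 223≤308).
Opt3: not dominated.
Opt4: dominated by Opt6 (throughput 1390≥629, avg latency 57≤84, memory 405≤456).
Opt5: dominated by Opt2 (throughput 2331≥2122, avg latency 182≤198, memory 308≤390).
Opt6: not dominated (best avg latency).
Opt7: not dominated (best throughput).
Opt8: not dominated.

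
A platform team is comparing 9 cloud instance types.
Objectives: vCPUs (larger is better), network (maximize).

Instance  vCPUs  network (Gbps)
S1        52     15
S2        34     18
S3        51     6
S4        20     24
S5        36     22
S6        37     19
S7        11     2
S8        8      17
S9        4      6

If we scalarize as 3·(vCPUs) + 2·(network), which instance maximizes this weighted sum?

S1

S1: 3·52 + 2·15 = 186
S2: 3·34 + 2·18 = 138
S3: 3·51 + 2·6 = 165
S4: 3·20 + 2·24 = 108
S5: 3·36 + 2·22 = 152
S6: 3·37 + 2·19 = 149
S7: 3·11 + 2·2 = 37
S8: 3·8 + 2·17 = 58
S9: 3·4 + 2·6 = 24
Highest: S1 at 186.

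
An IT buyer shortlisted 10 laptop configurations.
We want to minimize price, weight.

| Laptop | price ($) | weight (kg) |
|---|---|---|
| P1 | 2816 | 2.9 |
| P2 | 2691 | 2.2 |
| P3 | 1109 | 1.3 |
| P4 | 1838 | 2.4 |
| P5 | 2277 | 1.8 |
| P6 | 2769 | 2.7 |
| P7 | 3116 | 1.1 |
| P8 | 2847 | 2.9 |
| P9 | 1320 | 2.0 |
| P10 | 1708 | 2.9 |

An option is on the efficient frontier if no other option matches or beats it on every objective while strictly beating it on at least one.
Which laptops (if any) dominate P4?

P3: price 1109≤1838, weight 1.3≤2.4 — dominates P4.
P9: price 1320≤1838, weight 2.0≤2.4 — dominates P4.
Others (P1, P2, P5, P6, P7, P8, P10) are each worse than P4 on at least one objective.

P3, P9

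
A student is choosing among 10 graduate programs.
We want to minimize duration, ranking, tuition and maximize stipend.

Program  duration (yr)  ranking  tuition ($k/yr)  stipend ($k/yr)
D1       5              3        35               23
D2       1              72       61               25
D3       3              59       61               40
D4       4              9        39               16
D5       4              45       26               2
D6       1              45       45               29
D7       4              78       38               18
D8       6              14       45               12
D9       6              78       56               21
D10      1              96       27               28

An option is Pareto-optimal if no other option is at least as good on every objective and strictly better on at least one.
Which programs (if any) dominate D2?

D6

D6: duration 1≤1, ranking 45≤72, tuition 45≤61, stipend 29≥25 — dominates D2.
Others (D1, D3, D4, D5, D7, D8, D9, D10) are each worse than D2 on at least one objective.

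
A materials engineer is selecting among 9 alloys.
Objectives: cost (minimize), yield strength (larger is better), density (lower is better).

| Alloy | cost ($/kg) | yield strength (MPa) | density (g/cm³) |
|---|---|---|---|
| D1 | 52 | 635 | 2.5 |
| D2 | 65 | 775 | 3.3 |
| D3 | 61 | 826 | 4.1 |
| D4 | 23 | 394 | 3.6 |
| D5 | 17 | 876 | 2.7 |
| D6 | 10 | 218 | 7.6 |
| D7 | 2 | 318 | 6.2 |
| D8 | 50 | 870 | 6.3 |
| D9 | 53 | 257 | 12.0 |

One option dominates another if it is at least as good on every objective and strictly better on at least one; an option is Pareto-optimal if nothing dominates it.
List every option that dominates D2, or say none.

D5

D5: cost 17≤65, yield strength 876≥775, density 2.7≤3.3 — dominates D2.
Others (D1, D3, D4, D6, D7, D8, D9) are each worse than D2 on at least one objective.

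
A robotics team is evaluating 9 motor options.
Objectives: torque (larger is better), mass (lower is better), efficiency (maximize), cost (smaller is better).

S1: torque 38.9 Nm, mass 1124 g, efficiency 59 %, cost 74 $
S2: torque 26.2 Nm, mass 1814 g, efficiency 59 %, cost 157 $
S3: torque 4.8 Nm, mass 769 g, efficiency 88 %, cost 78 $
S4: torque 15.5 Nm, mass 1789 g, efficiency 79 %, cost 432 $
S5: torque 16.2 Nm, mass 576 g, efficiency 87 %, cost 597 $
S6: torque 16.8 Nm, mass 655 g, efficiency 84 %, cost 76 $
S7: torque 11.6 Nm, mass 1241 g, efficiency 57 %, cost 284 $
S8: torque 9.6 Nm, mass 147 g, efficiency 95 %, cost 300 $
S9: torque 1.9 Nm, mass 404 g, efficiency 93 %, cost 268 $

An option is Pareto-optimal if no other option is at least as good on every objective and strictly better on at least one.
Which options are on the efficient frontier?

S1, S3, S5, S6, S8, S9

S1: not dominated (best torque).
S2: dominated by S1 (torque 38.9≥26.2, mass 1124≤1814, efficiency 59≥59, cost 74≤157).
S3: not dominated.
S4: dominated by S6 (torque 16.8≥15.5, mass 655≤1789, efficiency 84≥79, cost 76≤432).
S5: not dominated.
S6: not dominated.
S7: dominated by S1 (torque 38.9≥11.6, mass 1124≤1241, efficiency 59≥57, cost 74≤284).
S8: not dominated (best mass).
S9: not dominated.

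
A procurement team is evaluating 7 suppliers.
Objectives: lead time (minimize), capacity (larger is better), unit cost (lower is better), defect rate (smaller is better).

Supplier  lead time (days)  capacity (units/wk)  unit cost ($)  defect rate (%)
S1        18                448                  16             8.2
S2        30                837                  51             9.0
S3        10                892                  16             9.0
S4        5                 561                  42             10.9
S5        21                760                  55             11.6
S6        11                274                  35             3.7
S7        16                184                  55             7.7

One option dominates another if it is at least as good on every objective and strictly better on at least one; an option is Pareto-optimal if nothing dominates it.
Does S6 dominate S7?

S6 vs S7: lead time 11≤16, capacity 274≥184, unit cost 35≤55, defect rate 3.7≤7.7 — S6 is at least as good on every objective with at least one strict improvement.

Yes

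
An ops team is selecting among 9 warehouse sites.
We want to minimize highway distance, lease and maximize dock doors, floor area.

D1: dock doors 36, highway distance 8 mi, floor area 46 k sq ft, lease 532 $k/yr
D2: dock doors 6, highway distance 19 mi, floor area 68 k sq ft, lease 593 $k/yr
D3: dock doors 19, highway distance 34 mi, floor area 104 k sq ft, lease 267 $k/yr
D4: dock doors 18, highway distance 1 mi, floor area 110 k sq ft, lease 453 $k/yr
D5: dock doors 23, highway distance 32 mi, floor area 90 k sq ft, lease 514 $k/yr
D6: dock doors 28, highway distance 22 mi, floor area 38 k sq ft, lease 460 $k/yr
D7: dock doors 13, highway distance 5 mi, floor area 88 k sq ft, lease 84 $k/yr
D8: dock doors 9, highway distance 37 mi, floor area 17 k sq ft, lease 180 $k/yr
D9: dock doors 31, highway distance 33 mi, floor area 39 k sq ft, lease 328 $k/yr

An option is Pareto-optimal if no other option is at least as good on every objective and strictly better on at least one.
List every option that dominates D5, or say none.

D1: worse on floor area (46 vs 90).
D2: worse on dock doors (6 vs 23).
D3: worse on dock doors (19 vs 23).
D4: worse on dock doors (18 vs 23).
D6: worse on floor area (38 vs 90).
D7: worse on dock doors (13 vs 23).
D8: worse on dock doors (9 vs 23).
D9: worse on highway distance (33 vs 32).
No option dominates D5.

none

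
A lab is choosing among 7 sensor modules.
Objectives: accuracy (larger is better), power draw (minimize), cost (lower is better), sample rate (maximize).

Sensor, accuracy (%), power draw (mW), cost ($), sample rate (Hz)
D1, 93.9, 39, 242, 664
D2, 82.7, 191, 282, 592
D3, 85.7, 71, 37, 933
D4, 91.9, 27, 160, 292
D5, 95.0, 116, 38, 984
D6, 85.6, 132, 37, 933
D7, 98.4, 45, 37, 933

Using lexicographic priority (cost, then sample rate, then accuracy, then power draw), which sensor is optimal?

First minimize cost: best is 37, kept {D3, D6, D7}.
Then maximize sample rate: best is 933, kept {D3, D6, D7}.
Then maximize accuracy: best is 98.4, kept {D7}.

D7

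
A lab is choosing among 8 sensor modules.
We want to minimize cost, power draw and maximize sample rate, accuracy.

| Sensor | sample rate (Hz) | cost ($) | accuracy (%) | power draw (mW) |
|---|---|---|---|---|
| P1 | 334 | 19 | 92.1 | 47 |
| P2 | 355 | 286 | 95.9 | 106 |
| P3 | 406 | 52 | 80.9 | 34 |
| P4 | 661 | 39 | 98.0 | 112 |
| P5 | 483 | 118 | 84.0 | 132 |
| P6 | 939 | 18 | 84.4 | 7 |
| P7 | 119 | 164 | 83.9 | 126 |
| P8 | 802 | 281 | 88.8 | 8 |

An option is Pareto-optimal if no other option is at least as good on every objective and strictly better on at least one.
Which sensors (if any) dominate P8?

none

P1: worse on sample rate (334 vs 802).
P2: worse on sample rate (355 vs 802).
P3: worse on sample rate (406 vs 802).
P4: worse on sample rate (661 vs 802).
P5: worse on sample rate (483 vs 802).
P6: worse on accuracy (84.4 vs 88.8).
P7: worse on sample rate (119 vs 802).
No option dominates P8.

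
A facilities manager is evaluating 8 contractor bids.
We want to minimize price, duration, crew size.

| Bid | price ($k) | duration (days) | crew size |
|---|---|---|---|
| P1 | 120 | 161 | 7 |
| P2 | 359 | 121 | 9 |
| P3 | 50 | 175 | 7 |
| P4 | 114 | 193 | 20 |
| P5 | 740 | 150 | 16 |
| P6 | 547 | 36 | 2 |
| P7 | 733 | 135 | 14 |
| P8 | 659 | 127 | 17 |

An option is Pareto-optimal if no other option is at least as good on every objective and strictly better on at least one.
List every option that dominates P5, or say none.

P2: price 359≤740, duration 121≤150, crew size 9≤16 — dominates P5.
P6: price 547≤740, duration 36≤150, crew size 2≤16 — dominates P5.
P7: price 733≤740, duration 135≤150, crew size 14≤16 — dominates P5.
Others (P1, P3, P4, P8) are each worse than P5 on at least one objective.

P2, P6, P7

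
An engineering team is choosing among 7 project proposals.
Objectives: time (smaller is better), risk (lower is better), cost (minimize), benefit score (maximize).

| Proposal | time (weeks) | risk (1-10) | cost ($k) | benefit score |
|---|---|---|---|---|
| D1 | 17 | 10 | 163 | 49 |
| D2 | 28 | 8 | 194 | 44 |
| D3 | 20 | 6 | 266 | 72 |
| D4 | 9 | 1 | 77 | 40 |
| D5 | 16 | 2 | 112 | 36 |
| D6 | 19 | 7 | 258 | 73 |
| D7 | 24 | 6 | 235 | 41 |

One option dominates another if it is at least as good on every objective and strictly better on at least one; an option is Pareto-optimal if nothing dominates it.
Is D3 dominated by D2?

D2 vs D3: D2 is worse on time (28 vs 20), so it does not dominate D3.

No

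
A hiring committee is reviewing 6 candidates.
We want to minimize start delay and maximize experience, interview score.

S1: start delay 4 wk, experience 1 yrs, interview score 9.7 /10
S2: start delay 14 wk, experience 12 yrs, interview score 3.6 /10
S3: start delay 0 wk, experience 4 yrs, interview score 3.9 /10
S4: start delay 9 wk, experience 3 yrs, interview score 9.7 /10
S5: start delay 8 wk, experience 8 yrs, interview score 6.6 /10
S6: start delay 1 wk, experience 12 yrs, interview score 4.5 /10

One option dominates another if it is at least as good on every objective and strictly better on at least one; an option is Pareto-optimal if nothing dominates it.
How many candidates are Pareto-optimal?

S1: not dominated.
S2: dominated by S6 (start delay 1≤14, experience 12≥12, interview score 4.5≥3.6).
S3: not dominated (best start delay).
S4: not dominated.
S5: not dominated.
S6: not dominated.
Pareto-optimal: S1, S3, S4, S5, S6 → 5.

5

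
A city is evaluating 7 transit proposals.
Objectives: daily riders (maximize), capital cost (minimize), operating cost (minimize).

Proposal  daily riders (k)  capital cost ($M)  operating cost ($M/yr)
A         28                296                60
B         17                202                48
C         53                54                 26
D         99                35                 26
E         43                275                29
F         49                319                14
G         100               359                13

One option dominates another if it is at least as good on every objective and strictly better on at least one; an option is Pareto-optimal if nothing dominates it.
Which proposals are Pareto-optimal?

D, F, G

A: dominated by C (daily riders 53≥28, capital cost 54≤296, operating cost 26≤60).
B: dominated by C (daily riders 53≥17, capital cost 54≤202, operating cost 26≤48).
C: dominated by D (daily riders 99≥53, capital cost 35≤54, operating cost 26≤26).
D: not dominated (best capital cost).
E: dominated by C (daily riders 53≥43, capital cost 54≤275, operating cost 26≤29).
F: not dominated.
G: not dominated (best daily riders).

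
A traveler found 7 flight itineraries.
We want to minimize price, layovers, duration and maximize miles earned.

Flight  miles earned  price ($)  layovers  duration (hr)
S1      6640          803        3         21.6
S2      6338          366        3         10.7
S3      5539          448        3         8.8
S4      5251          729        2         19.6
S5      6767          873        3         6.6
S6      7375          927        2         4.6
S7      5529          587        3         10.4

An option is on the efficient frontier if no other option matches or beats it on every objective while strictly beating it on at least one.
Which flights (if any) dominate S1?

S2: worse on miles earned (6338 vs 6640).
S3: worse on miles earned (5539 vs 6640).
S4: worse on miles earned (5251 vs 6640).
S5: worse on price (873 vs 803).
S6: worse on price (927 vs 803).
S7: worse on miles earned (5529 vs 6640).
No option dominates S1.

none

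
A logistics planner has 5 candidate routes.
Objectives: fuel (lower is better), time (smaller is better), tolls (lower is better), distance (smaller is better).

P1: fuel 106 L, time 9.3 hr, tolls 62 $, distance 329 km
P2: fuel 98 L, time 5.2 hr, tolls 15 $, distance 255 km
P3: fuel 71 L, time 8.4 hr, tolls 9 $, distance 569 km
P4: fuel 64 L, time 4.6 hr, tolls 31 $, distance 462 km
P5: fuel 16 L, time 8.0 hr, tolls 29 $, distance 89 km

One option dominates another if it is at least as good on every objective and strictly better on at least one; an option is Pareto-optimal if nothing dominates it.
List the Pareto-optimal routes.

P2, P3, P4, P5

P1: dominated by P2 (fuel 98≤106, time 5.2≤9.3, tolls 15≤62, distance 255≤329).
P2: not dominated.
P3: not dominated (best tolls).
P4: not dominated (best time).
P5: not dominated (best fuel).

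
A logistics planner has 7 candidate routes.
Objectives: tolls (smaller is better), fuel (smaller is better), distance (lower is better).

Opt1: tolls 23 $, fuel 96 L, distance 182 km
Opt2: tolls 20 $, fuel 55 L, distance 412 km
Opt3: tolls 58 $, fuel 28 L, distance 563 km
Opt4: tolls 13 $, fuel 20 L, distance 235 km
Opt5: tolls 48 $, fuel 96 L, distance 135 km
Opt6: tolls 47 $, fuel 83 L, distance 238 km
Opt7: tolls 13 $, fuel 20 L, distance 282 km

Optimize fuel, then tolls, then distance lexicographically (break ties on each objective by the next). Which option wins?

Opt4

First minimize fuel: best is 20, kept {Opt4, Opt7}.
Then minimize tolls: best is 13, kept {Opt4, Opt7}.
Then minimize distance: best is 235, kept {Opt4}.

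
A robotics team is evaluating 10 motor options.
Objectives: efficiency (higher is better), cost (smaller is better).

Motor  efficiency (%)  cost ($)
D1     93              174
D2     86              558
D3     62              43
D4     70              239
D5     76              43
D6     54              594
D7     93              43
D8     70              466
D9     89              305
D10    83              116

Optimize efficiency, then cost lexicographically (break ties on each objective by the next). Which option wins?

First maximize efficiency: best is 93, kept {D1, D7}.
Then minimize cost: best is 43, kept {D7}.

D7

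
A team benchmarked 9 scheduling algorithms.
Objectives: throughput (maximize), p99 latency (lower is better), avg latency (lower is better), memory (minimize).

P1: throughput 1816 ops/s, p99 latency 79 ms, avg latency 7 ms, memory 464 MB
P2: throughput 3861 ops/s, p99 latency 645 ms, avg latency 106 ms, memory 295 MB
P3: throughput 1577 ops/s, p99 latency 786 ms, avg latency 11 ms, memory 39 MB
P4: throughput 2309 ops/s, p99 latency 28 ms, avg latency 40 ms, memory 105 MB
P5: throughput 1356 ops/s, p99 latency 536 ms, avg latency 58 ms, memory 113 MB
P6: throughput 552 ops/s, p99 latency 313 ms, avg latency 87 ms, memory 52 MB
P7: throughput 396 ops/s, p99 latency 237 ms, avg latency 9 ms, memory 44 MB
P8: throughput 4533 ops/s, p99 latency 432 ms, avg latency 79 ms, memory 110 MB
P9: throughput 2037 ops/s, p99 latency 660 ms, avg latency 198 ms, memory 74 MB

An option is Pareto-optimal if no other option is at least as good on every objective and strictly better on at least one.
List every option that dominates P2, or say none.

P8: throughput 4533≥3861, p99 latency 432≤645, avg latency 79≤106, memory 110≤295 — dominates P2.
Others (P1, P3, P4, P5, P6, P7, P9) are each worse than P2 on at least one objective.

P8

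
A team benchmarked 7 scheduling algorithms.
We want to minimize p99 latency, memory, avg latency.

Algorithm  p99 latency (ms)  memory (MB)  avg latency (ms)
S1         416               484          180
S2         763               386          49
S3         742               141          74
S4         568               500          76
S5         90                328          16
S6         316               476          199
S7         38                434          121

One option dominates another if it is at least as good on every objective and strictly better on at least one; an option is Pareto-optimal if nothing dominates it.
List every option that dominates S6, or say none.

S5: p99 latency 90≤316, memory 328≤476, avg latency 16≤199 — dominates S6.
S7: p99 latency 38≤316, memory 434≤476, avg latency 121≤199 — dominates S6.
Others (S1, S2, S3, S4) are each worse than S6 on at least one objective.

S5, S7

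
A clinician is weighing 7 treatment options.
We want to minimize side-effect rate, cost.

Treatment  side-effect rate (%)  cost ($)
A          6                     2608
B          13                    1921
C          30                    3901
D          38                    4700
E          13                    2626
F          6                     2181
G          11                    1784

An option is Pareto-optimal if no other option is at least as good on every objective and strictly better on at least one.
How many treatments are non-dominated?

A: dominated by F (side-effect rate 6≤6, cost 2181≤2608).
B: dominated by G (side-effect rate 11≤13, cost 1784≤1921).
C: dominated by A (side-effect rate 6≤30, cost 2608≤3901).
D: dominated by A (side-effect rate 6≤38, cost 2608≤4700).
E: dominated by A (side-effect rate 6≤13, cost 2608≤2626).
F: not dominated.
G: not dominated (best cost).
Pareto-optimal: F, G → 2.

2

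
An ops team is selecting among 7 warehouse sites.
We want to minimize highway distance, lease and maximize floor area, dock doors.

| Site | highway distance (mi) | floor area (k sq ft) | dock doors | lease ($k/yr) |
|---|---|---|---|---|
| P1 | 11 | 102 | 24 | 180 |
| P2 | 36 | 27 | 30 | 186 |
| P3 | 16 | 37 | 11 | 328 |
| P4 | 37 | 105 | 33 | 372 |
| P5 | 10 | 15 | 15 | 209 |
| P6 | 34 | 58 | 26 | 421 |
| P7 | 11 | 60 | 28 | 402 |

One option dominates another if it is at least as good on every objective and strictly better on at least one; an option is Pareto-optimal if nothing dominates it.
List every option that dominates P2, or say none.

P1: worse on dock doors (24 vs 30).
P3: worse on dock doors (11 vs 30).
P4: worse on highway distance (37 vs 36).
P5: worse on floor area (15 vs 27).
P6: worse on dock doors (26 vs 30).
P7: worse on dock doors (28 vs 30).
No option dominates P2.

none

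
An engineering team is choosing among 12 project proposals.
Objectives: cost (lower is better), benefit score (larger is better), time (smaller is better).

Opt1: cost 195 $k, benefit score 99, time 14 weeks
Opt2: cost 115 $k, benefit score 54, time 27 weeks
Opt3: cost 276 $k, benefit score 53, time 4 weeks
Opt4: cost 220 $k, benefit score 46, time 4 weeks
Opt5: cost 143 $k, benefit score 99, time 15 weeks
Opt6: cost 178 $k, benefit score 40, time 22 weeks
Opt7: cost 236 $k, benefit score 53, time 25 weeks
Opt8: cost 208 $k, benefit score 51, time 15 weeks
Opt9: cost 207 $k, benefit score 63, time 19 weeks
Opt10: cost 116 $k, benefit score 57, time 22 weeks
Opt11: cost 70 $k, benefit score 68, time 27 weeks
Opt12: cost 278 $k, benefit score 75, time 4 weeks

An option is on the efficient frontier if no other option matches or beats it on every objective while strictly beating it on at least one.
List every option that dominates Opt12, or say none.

none

Opt1: worse on time (14 vs 4).
Opt2: worse on benefit score (54 vs 75).
Opt3: worse on benefit score (53 vs 75).
Opt4: worse on benefit score (46 vs 75).
Opt5: worse on time (15 vs 4).
Opt6: worse on benefit score (40 vs 75).
Opt7: worse on benefit score (53 vs 75).
Opt8: worse on benefit score (51 vs 75).
Opt9: worse on benefit score (63 vs 75).
Opt10: worse on benefit score (57 vs 75).
Opt11: worse on benefit score (68 vs 75).
No option dominates Opt12.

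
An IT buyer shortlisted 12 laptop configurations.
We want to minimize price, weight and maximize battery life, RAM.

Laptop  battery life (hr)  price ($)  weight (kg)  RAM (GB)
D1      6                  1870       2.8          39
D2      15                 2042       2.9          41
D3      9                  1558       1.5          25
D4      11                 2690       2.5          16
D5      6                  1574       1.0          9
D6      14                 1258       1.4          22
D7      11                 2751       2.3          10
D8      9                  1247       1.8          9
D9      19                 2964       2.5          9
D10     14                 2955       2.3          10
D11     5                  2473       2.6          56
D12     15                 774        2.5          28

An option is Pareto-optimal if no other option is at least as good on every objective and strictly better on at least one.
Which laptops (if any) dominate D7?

D6: battery life 14≥11, price 1258≤2751, weight 1.4≤2.3, RAM 22≥10 — dominates D7.
Others (D1, D2, D3, D4, D5, D8, D9, D10, D11, D12) are each worse than D7 on at least one objective.

D6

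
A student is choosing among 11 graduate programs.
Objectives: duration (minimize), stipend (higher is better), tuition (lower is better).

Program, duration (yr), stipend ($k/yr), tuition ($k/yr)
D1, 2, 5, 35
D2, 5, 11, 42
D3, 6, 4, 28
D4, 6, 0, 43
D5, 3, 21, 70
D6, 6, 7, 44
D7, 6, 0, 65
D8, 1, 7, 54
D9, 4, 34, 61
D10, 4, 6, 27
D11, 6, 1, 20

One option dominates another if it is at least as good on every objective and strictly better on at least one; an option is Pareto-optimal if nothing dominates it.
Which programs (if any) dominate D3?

D10: duration 4≤6, stipend 6≥4, tuition 27≤28 — dominates D3.
Others (D1, D2, D4, D5, D6, D7, D8, D9, D11) are each worse than D3 on at least one objective.

D10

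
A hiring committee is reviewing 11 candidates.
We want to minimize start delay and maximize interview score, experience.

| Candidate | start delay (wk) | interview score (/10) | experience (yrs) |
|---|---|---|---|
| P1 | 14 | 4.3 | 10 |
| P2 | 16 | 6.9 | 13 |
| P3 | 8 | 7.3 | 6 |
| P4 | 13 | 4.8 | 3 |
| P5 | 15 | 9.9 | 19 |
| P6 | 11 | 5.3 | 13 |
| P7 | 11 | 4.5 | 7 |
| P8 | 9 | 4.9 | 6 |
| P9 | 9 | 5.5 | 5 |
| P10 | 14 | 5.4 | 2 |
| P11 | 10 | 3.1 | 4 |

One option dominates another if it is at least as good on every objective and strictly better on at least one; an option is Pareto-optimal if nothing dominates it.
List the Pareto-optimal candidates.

P3, P5, P6

P1: dominated by P6 (start delay 11≤14, interview score 5.3≥4.3, experience 13≥10).
P2: dominated by P5 (start delay 15≤16, interview score 9.9≥6.9, experience 19≥13).
P3: not dominated (best start delay).
P4: dominated by P3 (start delay 8≤13, interview score 7.3≥4.8, experience 6≥3).
P5: not dominated (best interview score).
P6: not dominated.
P7: dominated by P6 (start delay 11≤11, interview score 5.3≥4.5, experience 13≥7).
P8: dominated by P3 (start delay 8≤9, interview score 7.3≥4.9, experience 6≥6).
P9: dominated by P3 (start delay 8≤9, interview score 7.3≥5.5, experience 6≥5).
P10: dominated by P3 (start delay 8≤14, interview score 7.3≥5.4, experience 6≥2).
P11: dominated by P3 (start delay 8≤10, interview score 7.3≥3.1, experience 6≥4).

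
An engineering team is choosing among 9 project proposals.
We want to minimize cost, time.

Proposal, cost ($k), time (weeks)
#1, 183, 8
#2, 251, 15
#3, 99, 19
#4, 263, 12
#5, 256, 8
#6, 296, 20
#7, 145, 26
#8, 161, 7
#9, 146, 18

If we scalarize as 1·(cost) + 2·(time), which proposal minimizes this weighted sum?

#1: 1·183 + 2·8 = 199
#2: 1·251 + 2·15 = 281
#3: 1·99 + 2·19 = 137
#4: 1·263 + 2·12 = 287
#5: 1·256 + 2·8 = 272
#6: 1·296 + 2·20 = 336
#7: 1·145 + 2·26 = 197
#8: 1·161 + 2·7 = 175
#9: 1·146 + 2·18 = 182
Lowest: #3 at 137.

#3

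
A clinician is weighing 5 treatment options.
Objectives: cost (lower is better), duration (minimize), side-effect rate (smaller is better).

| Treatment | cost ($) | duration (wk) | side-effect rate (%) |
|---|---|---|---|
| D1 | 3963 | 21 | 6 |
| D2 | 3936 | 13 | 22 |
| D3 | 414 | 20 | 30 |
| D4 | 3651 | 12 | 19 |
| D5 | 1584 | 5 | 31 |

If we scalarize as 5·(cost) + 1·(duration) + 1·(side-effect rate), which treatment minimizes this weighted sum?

D1: 5·3963 + 1·21 + 1·6 = 19842
D2: 5·3936 + 1·13 + 1·22 = 19715
D3: 5·414 + 1·20 + 1·30 = 2120
D4: 5·3651 + 1·12 + 1·19 = 18286
D5: 5·1584 + 1·5 + 1·31 = 7956
Lowest: D3 at 2120.

D3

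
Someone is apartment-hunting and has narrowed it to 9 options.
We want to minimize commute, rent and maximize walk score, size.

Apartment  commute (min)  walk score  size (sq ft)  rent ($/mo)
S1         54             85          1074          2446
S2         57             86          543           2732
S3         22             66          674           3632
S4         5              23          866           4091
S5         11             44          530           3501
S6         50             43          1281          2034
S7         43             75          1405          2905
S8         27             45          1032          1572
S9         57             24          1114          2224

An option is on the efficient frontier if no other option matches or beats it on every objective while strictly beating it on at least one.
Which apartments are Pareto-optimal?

S1, S2, S3, S4, S5, S6, S7, S8

S1: not dominated.
S2: not dominated (best walk score).
S3: not dominated.
S4: not dominated (best commute).
S5: not dominated.
S6: not dominated.
S7: not dominated (best size).
S8: not dominated (best rent).
S9: dominated by S6 (commute 50≤57, walk score 43≥24, size 1281≥1114, rent 2034≤2224).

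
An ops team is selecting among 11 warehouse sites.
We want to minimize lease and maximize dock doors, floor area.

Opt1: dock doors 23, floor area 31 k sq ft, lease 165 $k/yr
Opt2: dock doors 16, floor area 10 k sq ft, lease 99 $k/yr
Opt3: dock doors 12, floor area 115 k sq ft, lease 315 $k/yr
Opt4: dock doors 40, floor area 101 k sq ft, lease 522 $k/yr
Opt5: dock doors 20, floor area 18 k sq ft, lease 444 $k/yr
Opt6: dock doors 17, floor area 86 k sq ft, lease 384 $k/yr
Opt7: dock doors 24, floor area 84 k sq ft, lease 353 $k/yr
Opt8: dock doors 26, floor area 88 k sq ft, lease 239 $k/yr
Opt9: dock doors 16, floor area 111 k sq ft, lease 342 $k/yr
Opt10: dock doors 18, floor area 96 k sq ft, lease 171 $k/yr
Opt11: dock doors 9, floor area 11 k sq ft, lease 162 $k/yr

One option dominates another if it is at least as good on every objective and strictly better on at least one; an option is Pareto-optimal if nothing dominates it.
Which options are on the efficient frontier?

Opt1, Opt2, Opt3, Opt4, Opt8, Opt9, Opt10, Opt11

Opt1: not dominated.
Opt2: not dominated (best lease).
Opt3: not dominated (best floor area).
Opt4: not dominated (best dock doors).
Opt5: dominated by Opt1 (dock doors 23≥20, floor area 31≥18, lease 165≤444).
Opt6: dominated by Opt8 (dock doors 26≥17, floor area 88≥86, lease 239≤384).
Opt7: dominated by Opt8 (dock doors 26≥24, floor area 88≥84, lease 239≤353).
Opt8: not dominated.
Opt9: not dominated.
Opt10: not dominated.
Opt11: not dominated.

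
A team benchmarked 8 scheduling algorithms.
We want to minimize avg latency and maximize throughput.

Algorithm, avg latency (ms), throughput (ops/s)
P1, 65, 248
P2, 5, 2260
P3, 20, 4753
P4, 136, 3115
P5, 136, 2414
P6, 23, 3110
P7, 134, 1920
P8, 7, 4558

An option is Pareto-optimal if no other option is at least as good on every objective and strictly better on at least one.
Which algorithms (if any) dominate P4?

P3, P8

P3: avg latency 20≤136, throughput 4753≥3115 — dominates P4.
P8: avg latency 7≤136, throughput 4558≥3115 — dominates P4.
Others (P1, P2, P5, P6, P7) are each worse than P4 on at least one objective.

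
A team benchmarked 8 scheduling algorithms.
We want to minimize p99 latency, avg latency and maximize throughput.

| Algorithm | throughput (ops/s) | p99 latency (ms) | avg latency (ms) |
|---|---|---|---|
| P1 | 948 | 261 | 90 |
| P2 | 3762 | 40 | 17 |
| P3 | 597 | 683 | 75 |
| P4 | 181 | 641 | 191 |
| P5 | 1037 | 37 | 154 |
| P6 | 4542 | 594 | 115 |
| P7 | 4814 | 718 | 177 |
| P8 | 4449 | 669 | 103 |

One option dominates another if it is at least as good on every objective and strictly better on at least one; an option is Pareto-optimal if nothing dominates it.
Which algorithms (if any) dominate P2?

none

P1: worse on throughput (948 vs 3762).
P3: worse on throughput (597 vs 3762).
P4: worse on throughput (181 vs 3762).
P5: worse on throughput (1037 vs 3762).
P6: worse on p99 latency (594 vs 40).
P7: worse on p99 latency (718 vs 40).
P8: worse on p99 latency (669 vs 40).
No option dominates P2.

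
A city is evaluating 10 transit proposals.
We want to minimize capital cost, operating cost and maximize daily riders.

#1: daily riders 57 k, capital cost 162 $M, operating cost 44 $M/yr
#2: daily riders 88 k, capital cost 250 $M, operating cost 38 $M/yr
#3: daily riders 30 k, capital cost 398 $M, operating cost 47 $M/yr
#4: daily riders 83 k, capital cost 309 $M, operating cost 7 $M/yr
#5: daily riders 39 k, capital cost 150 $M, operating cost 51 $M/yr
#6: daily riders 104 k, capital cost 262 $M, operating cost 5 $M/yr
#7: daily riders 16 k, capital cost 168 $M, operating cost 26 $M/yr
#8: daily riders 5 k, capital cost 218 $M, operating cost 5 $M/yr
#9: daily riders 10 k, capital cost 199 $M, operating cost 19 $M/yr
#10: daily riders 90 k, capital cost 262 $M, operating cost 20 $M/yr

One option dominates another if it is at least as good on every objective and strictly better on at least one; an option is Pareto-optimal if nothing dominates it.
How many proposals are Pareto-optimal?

7

#1: not dominated.
#2: not dominated.
#3: dominated by #1 (daily riders 57≥30, capital cost 162≤398, operating cost 44≤47).
#4: dominated by #6 (daily riders 104≥83, capital cost 262≤309, operating cost 5≤7).
#5: not dominated (best capital cost).
#6: not dominated (best daily riders).
#7: not dominated.
#8: not dominated.
#9: not dominated.
#10: dominated by #6 (daily riders 104≥90, capital cost 262≤262, operating cost 5≤20).
Pareto-optimal: #1, #2, #5, #6, #7, #8, #9 → 7.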